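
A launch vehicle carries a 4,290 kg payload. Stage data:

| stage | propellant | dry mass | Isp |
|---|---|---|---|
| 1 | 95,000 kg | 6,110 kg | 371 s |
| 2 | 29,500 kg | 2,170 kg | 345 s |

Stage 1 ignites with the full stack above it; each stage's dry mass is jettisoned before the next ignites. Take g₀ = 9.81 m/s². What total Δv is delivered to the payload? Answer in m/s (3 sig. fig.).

Δv ≈ 10100 m/s

Ignition mass of stage 1 = 95,000+6,110 + 29,500+2,170 + 4,290 = 137,070 kg.
Stage 1: m₀ = 137,070 kg, m_f = 137,070 − 95,000 = 42,070 kg; Δv = 371×9.81×ln(3.258) = 3639.5×1.1812 ≈ 4299 m/s.
Stage 2: m₀ = 35,960 kg, m_f = 35,960 − 29,500 = 6,460 kg; Δv = 345×9.81×ln(5.567) = 3384.5×1.7168 ≈ 5810 m/s.
Total Δv = 4299 + 5810 = 10109 m/s.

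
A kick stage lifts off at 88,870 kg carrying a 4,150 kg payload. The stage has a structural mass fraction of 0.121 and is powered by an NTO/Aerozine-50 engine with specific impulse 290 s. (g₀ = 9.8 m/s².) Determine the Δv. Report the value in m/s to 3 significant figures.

Δv ≈ 5170 m/s

Stage wet mass = m₀ − payload = 88,870 − 4,150 = 84,720 kg.
Stage dry mass = ε × stage wet mass = 0.121 × 84,720 = 10,251.1 kg.
Burnout mass m_f = stage dry + payload = 10,251.1 + 4,150 = 14,401.1 kg.
v_e = Isp · g₀ = 290 × 9.8 = 2842.0 m/s.
From the ideal rocket equation, Δv = v_e · ln(88,870/14,401.1) = 2842.0 × ln(6.171) = 2842.0 × 1.8199 ≈ 5172 m/s.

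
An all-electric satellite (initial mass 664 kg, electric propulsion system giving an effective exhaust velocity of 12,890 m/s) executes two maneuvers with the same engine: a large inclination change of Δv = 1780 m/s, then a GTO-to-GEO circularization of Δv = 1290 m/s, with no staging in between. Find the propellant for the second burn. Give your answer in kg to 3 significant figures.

propellant for the second burn ≈ 55.1 kg

After the first burn: m = 664 × exp(−1780/12890.0) = 664 × 0.87102 = 578.357 kg.
After the second burn: m = 578.357 × exp(−1290/12890.0) = 578.357 × 0.90477 = 523.28 kg.
Second-burn propellant = 578.357 − 523.28 = 55.077 kg.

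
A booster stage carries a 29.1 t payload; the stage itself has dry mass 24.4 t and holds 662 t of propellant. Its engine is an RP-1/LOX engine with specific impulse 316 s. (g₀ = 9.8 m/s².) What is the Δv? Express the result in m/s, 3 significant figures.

Δv ≈ 8030 m/s

v_e = Isp · g₀ = 316 × 9.8 = 3096.8 m/s.
m₀ = payload + dry + propellant = 29.1 + 24.4 + 662 = 715.5 t.
m_f = payload + dry = 29.1 + 24.4 = 53.5 t.
By the Tsiolkovsky rocket equation, Δv = v_e · ln(m₀/m_f) = 3096.8 × ln(13.37) = 3096.8 × 2.5933 ≈ 8030.9 m/s.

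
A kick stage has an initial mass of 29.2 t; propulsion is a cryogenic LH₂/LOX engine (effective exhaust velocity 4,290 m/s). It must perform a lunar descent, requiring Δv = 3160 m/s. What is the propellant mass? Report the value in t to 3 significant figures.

Rocket equation: m₀/m_f = exp(Δv / v_e) = exp(3160 / 4290.0) = exp(0.7366) = 2.0888.
m_f = 29.2 / 2.0888 = 13.9793 t, so propellant = m₀ − m_f = 29.2 − 13.9793 = 15.2207 t.

propellant mass ≈ 15.2 t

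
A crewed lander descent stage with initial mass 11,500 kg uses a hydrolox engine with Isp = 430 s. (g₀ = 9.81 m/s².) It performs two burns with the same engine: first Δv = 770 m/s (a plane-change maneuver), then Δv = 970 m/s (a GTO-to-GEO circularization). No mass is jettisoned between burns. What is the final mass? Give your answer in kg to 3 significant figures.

v_e = Isp · g₀ = 430 × 9.81 = 4218.3 m/s.
After the first burn: m = 11500 × exp(−770/4218.3) = 11500 × 0.83315 = 9,581.23 kg.
After the second burn: m = 9,581.23 × exp(−970/4218.3) = 9,581.23 × 0.79457 = 7,612.96 kg.

final mass ≈ 7610 kg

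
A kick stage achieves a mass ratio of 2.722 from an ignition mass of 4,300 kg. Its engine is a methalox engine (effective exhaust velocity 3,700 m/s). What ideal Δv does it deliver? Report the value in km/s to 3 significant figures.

Δv ≈ 3.71 km/s

Using Δv = v_e ln(m₀/m_f): Δv = v_e · ln(2.722) = 3700.0 × 1.0014 ≈ 3705.1 m/s.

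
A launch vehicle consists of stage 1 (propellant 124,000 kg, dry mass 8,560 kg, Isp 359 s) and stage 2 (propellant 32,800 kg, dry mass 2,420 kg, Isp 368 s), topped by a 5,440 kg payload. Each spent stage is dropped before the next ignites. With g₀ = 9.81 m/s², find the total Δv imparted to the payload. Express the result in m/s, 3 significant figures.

Δv ≈ 10400 m/s

Ignition mass of stage 1 = 124,000+8,560 + 32,800+2,420 + 5,440 = 173,220 kg.
Stage 1: m₀ = 173,220 kg, m_f = 173,220 − 124,000 = 49,220 kg; Δv = 359×9.81×ln(3.519) = 3521.8×1.2583 ≈ 4431 m/s.
Stage 2: m₀ = 40,660 kg, m_f = 40,660 − 32,800 = 7,860 kg; Δv = 368×9.81×ln(5.173) = 3610.1×1.6435 ≈ 5933 m/s.
Total Δv = 4431 + 5933 = 10364 m/s.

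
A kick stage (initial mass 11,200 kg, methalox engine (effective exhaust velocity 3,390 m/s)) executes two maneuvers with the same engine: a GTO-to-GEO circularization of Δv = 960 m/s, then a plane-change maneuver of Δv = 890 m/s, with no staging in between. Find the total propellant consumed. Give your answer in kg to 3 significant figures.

After the first burn: m = 11200 × exp(−960/3390.0) = 11200 × 0.75338 = 8,437.86 kg.
After the second burn: m = 8,437.86 × exp(−890/3390.0) = 8,437.86 × 0.76910 = 6,489.56 kg.
Total propellant = m₀ − m_final = 11200 − 6,489.56 = 4,710.44 kg.

total propellant consumed ≈ 4710 kg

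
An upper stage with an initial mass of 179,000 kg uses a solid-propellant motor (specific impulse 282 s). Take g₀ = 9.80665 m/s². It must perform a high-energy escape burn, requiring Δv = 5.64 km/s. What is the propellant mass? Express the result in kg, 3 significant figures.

propellant mass ≈ 156000 kg

v_e = Isp · g₀ = 282 × 9.80665 = 2765.5 m/s.
Using Δv = v_e ln(m₀/m_f): m₀/m_f = exp(Δv / v_e) = exp(5640 / 2765.5) = exp(2.0394) = 7.6862.
m_f = 179,000 / 7.6862 = 23,288.5 kg, so propellant = m₀ − m_f = 179,000 − 23,288.5 = 155,711.5 kg.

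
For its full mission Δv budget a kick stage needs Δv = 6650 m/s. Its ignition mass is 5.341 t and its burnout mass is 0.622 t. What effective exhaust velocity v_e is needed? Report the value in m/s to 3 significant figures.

v_e ≈ 3090 m/s

ln(m₀/m_f) = ln(5341/622) = ln(8.587) = 2.1502.
By the Tsiolkovsky rocket equation, v_e = Δv / ln(m₀/m_f) = 6650 / 2.1502 = 3092.7 m/s.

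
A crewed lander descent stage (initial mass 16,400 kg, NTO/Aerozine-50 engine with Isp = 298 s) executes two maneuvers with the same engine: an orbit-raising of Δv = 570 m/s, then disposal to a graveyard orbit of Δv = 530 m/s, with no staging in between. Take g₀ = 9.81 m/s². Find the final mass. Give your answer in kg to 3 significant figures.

v_e = Isp · g₀ = 298 × 9.81 = 2923.4 m/s.
After the first burn: m = 16400 × exp(−570/2923.4) = 16400 × 0.82285 = 13,494.7 kg.
After the second burn: m = 13,494.7 × exp(−530/2923.4) = 13,494.7 × 0.83419 = 11,257.1 kg.

final mass ≈ 11300 kg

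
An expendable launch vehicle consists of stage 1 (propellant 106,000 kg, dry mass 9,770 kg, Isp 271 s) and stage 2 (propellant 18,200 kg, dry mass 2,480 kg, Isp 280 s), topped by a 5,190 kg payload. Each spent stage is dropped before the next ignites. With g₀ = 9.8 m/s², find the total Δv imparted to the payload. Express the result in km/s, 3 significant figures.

Ignition mass of stage 1 = 106,000+9,770 + 18,200+2,480 + 5,190 = 141,640 kg.
Stage 1: m₀ = 141,640 kg, m_f = 141,640 − 106,000 = 35,640 kg; Δv = 271×9.8×ln(3.974) = 2655.8×1.3798 ≈ 3665 m/s.
Stage 2: m₀ = 25,870 kg, m_f = 25,870 − 18,200 = 7,670 kg; Δv = 280×9.8×ln(3.373) = 2744.0×1.2158 ≈ 3336 m/s.
Total Δv = 3665 + 3336 = 7001 m/s.

Δv ≈ 7.00 km/s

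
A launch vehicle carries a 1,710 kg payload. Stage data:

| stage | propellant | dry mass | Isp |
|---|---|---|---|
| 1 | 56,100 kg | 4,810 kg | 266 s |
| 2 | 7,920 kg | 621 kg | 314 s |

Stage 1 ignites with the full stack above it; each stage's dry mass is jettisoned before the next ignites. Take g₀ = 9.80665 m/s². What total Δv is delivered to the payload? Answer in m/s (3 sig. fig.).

Ignition mass of stage 1 = 56,100+4,810 + 7,920+621 + 1,710 = 71,161 kg.
Stage 1: m₀ = 71,161 kg, m_f = 71,161 − 56,100 = 15,061 kg; Δv = 266×9.80665×ln(4.725) = 2608.6×1.5528 ≈ 4051 m/s.
Stage 2: m₀ = 10,251 kg, m_f = 10,251 − 7,920 = 2,331 kg; Δv = 314×9.80665×ln(4.398) = 3079.3×1.4811 ≈ 4561 m/s.
Total Δv = 4051 + 4561 = 8612 m/s.

Δv ≈ 8610 m/s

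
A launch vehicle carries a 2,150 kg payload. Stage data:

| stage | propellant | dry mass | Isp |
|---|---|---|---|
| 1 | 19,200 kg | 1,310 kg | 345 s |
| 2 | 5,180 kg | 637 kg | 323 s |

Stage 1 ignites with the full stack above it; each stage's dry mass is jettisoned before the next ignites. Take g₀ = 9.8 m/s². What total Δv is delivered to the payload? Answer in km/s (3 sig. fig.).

Ignition mass of stage 1 = 19,200+1,310 + 5,180+637 + 2,150 = 28,477 kg.
Stage 1: m₀ = 28,477 kg, m_f = 28,477 − 19,200 = 9,277 kg; Δv = 345×9.8×ln(3.07) = 3381.0×1.1216 ≈ 3792 m/s.
Stage 2: m₀ = 7,967 kg, m_f = 7,967 − 5,180 = 2,787 kg; Δv = 323×9.8×ln(2.859) = 3165.4×1.0503 ≈ 3325 m/s.
Total Δv = 3792 + 3325 = 7117 m/s.

Δv ≈ 7.12 km/s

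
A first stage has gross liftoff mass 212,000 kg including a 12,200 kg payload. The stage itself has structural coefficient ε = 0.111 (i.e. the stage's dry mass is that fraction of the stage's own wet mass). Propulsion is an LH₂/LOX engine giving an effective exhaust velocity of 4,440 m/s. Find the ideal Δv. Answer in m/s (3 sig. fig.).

Δv ≈ 8080 m/s

Stage wet mass = m₀ − payload = 212,000 − 12,200 = 199,800 kg.
Stage dry mass = ε × stage wet mass = 0.111 × 199,800 = 22,177.8 kg.
Burnout mass m_f = stage dry + payload = 22,177.8 + 12,200 = 34,377.8 kg.
Rocket equation: Δv = v_e · ln(212,000/34,377.8) = 4440.0 × ln(6.167) = 4440.0 × 1.8192 ≈ 8077 m/s.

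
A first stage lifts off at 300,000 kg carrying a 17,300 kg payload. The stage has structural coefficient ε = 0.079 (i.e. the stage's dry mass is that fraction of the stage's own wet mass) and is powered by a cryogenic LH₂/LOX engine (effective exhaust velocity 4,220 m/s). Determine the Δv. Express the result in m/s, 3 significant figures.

Stage wet mass = m₀ − payload = 300,000 − 17,300 = 282,700 kg.
Stage dry mass = ε × stage wet mass = 0.079 × 282,700 = 22,333.3 kg.
Burnout mass m_f = stage dry + payload = 22,333.3 + 17,300 = 39,633.3 kg.
Δv = v_e · ln(300,000/39,633.3) = 4220.0 × ln(7.569) = 4220.0 × 2.0241 ≈ 8542 m/s.

Δv ≈ 8540 m/s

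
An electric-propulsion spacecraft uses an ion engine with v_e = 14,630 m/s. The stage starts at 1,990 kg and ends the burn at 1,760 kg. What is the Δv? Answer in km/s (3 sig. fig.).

By the Tsiolkovsky rocket equation, Δv = v_e · ln(m₀/m_f) = 14630.0 × ln(1.131) = 14630.0 × 0.1228 ≈ 1796.9 m/s.

Δv ≈ 1.80 km/s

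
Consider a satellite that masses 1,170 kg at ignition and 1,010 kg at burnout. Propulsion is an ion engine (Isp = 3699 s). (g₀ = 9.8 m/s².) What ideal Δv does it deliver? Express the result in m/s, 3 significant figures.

Δv ≈ 5330 m/s

v_e = Isp · g₀ = 3699 × 9.8 = 36250.2 m/s.
Δv = v_e · ln(m₀/m_f) = 36250.2 × ln(1.158) = 36250.2 × 0.1471 ≈ 5330.7 m/s.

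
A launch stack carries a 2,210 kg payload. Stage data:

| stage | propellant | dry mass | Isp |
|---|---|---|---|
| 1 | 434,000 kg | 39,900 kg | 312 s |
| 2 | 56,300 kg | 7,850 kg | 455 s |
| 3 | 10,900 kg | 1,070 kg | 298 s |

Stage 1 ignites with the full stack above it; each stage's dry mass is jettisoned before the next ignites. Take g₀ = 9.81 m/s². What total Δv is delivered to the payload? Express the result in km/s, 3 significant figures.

Ignition mass of stage 1 = 434,000+39,900 + 56,300+7,850 + 10,900+1,070 + 2,210 = 552,230 kg.
Stage 1: m₀ = 552,230 kg, m_f = 552,230 − 434,000 = 118,230 kg; Δv = 312×9.81×ln(4.671) = 3060.7×1.5413 ≈ 4718 m/s.
Stage 2: m₀ = 78,330 kg, m_f = 78,330 − 56,300 = 22,030 kg; Δv = 455×9.81×ln(3.556) = 4463.6×1.2685 ≈ 5662 m/s.
Stage 3: m₀ = 14,180 kg, m_f = 14,180 − 10,900 = 3,280 kg; Δv = 298×9.81×ln(4.323) = 2923.4×1.4640 ≈ 4280 m/s.
Total Δv = 4718 + 5662 + 4280 = 14660 m/s.

Δv ≈ 14.7 km/s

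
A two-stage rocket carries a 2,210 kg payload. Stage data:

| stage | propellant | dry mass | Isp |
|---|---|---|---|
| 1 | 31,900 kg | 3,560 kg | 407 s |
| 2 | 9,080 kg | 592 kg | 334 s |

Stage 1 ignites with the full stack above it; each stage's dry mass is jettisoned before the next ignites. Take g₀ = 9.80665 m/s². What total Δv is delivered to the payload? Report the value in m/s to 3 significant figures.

Δv ≈ 9200 m/s

Ignition mass of stage 1 = 31,900+3,560 + 9,080+592 + 2,210 = 47,342 kg.
Stage 1: m₀ = 47,342 kg, m_f = 47,342 − 31,900 = 15,442 kg; Δv = 407×9.80665×ln(3.066) = 3991.3×1.1203 ≈ 4471 m/s.
Stage 2: m₀ = 11,882 kg, m_f = 11,882 − 9,080 = 2,802 kg; Δv = 334×9.80665×ln(4.241) = 3275.4×1.4447 ≈ 4732 m/s.
Total Δv = 4471 + 4732 = 9203 m/s.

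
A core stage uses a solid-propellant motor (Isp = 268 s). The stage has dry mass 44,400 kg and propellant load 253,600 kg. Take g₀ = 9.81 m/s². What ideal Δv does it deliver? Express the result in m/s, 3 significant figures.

Δv ≈ 5010 m/s

v_e = Isp · g₀ = 268 × 9.81 = 2629.1 m/s.
m₀ = m_dry + m_prop = 44,400 + 253,600 = 298,000 kg.
Rocket equation: Δv = v_e · ln(m₀/m_f) = 2629.1 × ln(6.712) = 2629.1 × 1.9039 ≈ 5005.4 m/s.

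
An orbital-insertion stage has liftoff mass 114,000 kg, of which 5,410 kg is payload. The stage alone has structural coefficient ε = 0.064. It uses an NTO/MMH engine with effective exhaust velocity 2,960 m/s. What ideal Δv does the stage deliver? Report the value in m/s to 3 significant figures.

Stage wet mass = m₀ − payload = 114,000 − 5,410 = 108,590 kg.
Stage dry mass = ε × stage wet mass = 0.064 × 108,590 = 6,949.76 kg.
Burnout mass m_f = stage dry + payload = 6,949.76 + 5,410 = 12,359.76 kg.
Δv = v_e · ln(114,000/12,359.76) = 2960.0 × ln(9.223) = 2960.0 × 2.2218 ≈ 6576 m/s.

Δv ≈ 6580 m/s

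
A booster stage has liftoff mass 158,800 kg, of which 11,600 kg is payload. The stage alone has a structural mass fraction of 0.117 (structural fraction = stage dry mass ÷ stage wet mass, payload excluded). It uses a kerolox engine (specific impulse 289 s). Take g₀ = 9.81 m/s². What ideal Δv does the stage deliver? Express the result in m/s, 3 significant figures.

Stage wet mass = m₀ − payload = 158,800 − 11,600 = 147,200 kg.
Stage dry mass = ε × stage wet mass = 0.117 × 147,200 = 17,222.4 kg.
Burnout mass m_f = stage dry + payload = 17,222.4 + 11,600 = 28,822.4 kg.
v_e = Isp · g₀ = 289 × 9.81 = 2835.1 m/s.
Rocket equation: Δv = v_e · ln(158,800/28,822.4) = 2835.1 × ln(5.51) = 2835.1 × 1.7065 ≈ 4838 m/s.

Δv ≈ 4840 m/s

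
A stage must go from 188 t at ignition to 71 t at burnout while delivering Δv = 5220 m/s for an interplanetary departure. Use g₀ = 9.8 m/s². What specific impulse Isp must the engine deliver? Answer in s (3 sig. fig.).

Isp ≈ 547 s

ln(m₀/m_f) = ln(188000/71000) = ln(2.648) = 0.9738.
From the ideal rocket equation, v_e = Δv / ln(m₀/m_f) = 5220 / 0.9738 = 5360.7 m/s.
Isp = v_e / g₀ = 5360.7 / 9.8 = 547.0 s.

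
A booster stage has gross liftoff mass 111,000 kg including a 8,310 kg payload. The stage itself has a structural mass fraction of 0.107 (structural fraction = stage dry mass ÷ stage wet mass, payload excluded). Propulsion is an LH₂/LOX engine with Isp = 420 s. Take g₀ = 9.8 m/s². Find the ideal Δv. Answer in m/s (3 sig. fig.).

Δv ≈ 7200 m/s

Stage wet mass = m₀ − payload = 111,000 − 8,310 = 102,690 kg.
Stage dry mass = ε × stage wet mass = 0.107 × 102,690 = 10,987.8 kg.
Burnout mass m_f = stage dry + payload = 10,987.8 + 8,310 = 19,297.8 kg.
v_e = Isp · g₀ = 420 × 9.8 = 4116.0 m/s.
By the Tsiolkovsky rocket equation, Δv = v_e · ln(111,000/19,297.8) = 4116.0 × ln(5.752) = 4116.0 × 1.7495 ≈ 7201 m/s.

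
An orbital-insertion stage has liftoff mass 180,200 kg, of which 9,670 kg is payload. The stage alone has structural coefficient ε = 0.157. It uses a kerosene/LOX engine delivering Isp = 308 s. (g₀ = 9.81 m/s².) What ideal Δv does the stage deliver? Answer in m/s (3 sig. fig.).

Stage wet mass = m₀ − payload = 180,200 − 9,670 = 170,530 kg.
Stage dry mass = ε × stage wet mass = 0.157 × 170,530 = 26,773.2 kg.
Burnout mass m_f = stage dry + payload = 26,773.2 + 9,670 = 36,443.2 kg.
v_e = Isp · g₀ = 308 × 9.81 = 3021.5 m/s.
Δv = v_e · ln(180,200/36,443.2) = 3021.5 × ln(4.945) = 3021.5 × 1.5983 ≈ 4829 m/s.

Δv ≈ 4830 m/s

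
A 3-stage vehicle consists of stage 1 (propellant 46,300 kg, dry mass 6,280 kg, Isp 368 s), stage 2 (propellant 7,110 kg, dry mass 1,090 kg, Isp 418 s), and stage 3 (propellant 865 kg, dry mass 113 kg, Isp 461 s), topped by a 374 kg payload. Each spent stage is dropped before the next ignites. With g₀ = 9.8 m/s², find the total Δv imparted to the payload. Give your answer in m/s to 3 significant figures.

Ignition mass of stage 1 = 46,300+6,280 + 7,110+1,090 + 865+113 + 374 = 62,132 kg.
Stage 1: m₀ = 62,132 kg, m_f = 62,132 − 46,300 = 15,832 kg; Δv = 368×9.8×ln(3.924) = 3606.4×1.3672 ≈ 4931 m/s.
Stage 2: m₀ = 9,552 kg, m_f = 9,552 − 7,110 = 2,442 kg; Δv = 418×9.8×ln(3.912) = 4096.4×1.3639 ≈ 5587 m/s.
Stage 3: m₀ = 1,352 kg, m_f = 1,352 − 865 = 487 kg; Δv = 461×9.8×ln(2.776) = 4517.8×1.0211 ≈ 4613 m/s.
Total Δv = 4931 + 5587 + 4613 = 15131 m/s.

Δv ≈ 15100 m/s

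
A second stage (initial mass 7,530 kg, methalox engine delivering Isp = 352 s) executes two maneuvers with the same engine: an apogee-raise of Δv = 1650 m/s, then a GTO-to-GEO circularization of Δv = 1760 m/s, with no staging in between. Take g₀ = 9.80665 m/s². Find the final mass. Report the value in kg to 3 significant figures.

final mass ≈ 2800 kg

v_e = Isp · g₀ = 352 × 9.80665 = 3451.9 m/s.
After the first burn: m = 7530 × exp(−1650/3451.9) = 7530 × 0.62003 = 4,668.83 kg.
After the second burn: m = 4,668.83 × exp(−1760/3451.9) = 4,668.83 × 0.60058 = 2,804.01 kg.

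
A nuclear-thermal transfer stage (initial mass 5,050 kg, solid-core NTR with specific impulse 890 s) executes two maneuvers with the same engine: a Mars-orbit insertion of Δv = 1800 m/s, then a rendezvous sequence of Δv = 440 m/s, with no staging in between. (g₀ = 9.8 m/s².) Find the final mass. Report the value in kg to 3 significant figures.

v_e = Isp · g₀ = 890 × 9.8 = 8722.0 m/s.
After the first burn: m = 5050 × exp(−1800/8722.0) = 5050 × 0.81353 = 4,108.33 kg.
After the second burn: m = 4,108.33 × exp(−440/8722.0) = 4,108.33 × 0.95080 = 3,906.2 kg.

final mass ≈ 3910 kg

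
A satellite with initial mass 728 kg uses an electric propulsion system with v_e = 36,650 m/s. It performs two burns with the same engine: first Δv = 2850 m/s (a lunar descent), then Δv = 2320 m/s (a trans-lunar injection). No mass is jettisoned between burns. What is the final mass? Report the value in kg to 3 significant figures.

After the first burn: m = 728 × exp(−2850/36650.0) = 728 × 0.92518 = 673.531 kg.
After the second burn: m = 673.531 × exp(−2320/36650.0) = 673.531 × 0.93866 = 632.217 kg.

final mass ≈ 632 kg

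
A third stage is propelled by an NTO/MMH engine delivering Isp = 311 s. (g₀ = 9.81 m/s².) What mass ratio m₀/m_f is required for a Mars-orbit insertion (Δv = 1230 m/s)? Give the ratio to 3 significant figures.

mass ratio ≈ 1.50

v_e = Isp · g₀ = 311 × 9.81 = 3050.9 m/s.
m₀/m_f = exp(Δv / v_e) = exp(1230 / 3050.9) = exp(0.4032) = 1.4965.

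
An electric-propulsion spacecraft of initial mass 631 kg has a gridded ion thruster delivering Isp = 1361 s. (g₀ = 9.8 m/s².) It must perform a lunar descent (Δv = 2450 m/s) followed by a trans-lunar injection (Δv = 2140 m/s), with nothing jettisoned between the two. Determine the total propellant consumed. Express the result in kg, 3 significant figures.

v_e = Isp · g₀ = 1361 × 9.8 = 13337.8 m/s.
After the first burn: m = 631 × exp(−2450/13337.8) = 631 × 0.83220 = 525.118 kg.
After the second burn: m = 525.118 × exp(−2140/13337.8) = 525.118 × 0.85176 = 447.275 kg.
Total propellant = m₀ − m_final = 631 − 447.275 = 183.725 kg.

total propellant consumed ≈ 184 kg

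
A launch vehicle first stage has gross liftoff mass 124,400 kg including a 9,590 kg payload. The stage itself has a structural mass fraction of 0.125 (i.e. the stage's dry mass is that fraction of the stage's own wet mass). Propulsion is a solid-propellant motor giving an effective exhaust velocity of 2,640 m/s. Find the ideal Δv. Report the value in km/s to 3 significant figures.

Stage wet mass = m₀ − payload = 124,400 − 9,590 = 114,810 kg.
Stage dry mass = ε × stage wet mass = 0.125 × 114,810 = 14,351.3 kg.
Burnout mass m_f = stage dry + payload = 14,351.3 + 9,590 = 23,941.3 kg.
By the Tsiolkovsky rocket equation, Δv = v_e · ln(124,400/23,941.3) = 2640.0 × ln(5.196) = 2640.0 × 1.6479 ≈ 4350 m/s.

Δv ≈ 4.35 km/s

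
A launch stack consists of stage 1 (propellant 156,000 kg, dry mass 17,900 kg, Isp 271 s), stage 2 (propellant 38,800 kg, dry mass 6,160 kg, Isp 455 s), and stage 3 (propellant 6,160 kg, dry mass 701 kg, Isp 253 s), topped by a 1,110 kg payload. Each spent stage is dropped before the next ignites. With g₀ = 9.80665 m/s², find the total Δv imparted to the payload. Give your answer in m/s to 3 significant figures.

Ignition mass of stage 1 = 156,000+17,900 + 38,800+6,160 + 6,160+701 + 1,110 = 226,831 kg.
Stage 1: m₀ = 226,831 kg, m_f = 226,831 − 156,000 = 70,831 kg; Δv = 271×9.80665×ln(3.202) = 2657.6×1.1639 ≈ 3093 m/s.
Stage 2: m₀ = 52,931 kg, m_f = 52,931 − 38,800 = 14,131 kg; Δv = 455×9.80665×ln(3.746) = 4462.0×1.3206 ≈ 5893 m/s.
Stage 3: m₀ = 7,971 kg, m_f = 7,971 − 6,160 = 1,811 kg; Δv = 253×9.80665×ln(4.401) = 2481.1×1.4819 ≈ 3677 m/s.
Total Δv = 3093 + 5893 + 3677 = 12663 m/s.

Δv ≈ 12700 m/s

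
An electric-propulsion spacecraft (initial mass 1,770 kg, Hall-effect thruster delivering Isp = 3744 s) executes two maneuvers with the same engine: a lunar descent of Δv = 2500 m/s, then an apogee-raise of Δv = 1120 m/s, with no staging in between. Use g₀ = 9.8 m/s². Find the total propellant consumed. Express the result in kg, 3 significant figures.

total propellant consumed ≈ 166 kg

v_e = Isp · g₀ = 3744 × 9.8 = 36691.2 m/s.
After the first burn: m = 1770 × exp(−2500/36691.2) = 1770 × 0.93413 = 1,653.41 kg.
After the second burn: m = 1,653.41 × exp(−1120/36691.2) = 1,653.41 × 0.96994 = 1,603.71 kg.
Total propellant = m₀ − m_final = 1770 − 1,603.71 = 166.29 kg.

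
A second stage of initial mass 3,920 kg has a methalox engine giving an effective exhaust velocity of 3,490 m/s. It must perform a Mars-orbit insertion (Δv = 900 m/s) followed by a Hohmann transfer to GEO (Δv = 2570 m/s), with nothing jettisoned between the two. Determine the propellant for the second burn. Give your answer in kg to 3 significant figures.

propellant for the second burn ≈ 1580 kg

After the first burn: m = 3920 × exp(−900/3490.0) = 3920 × 0.77269 = 3,028.94 kg.
After the second burn: m = 3,028.94 × exp(−2570/3490.0) = 3,028.94 × 0.47884 = 1,450.38 kg.
Second-burn propellant = 3,028.94 − 1,450.38 = 1,578.56 kg.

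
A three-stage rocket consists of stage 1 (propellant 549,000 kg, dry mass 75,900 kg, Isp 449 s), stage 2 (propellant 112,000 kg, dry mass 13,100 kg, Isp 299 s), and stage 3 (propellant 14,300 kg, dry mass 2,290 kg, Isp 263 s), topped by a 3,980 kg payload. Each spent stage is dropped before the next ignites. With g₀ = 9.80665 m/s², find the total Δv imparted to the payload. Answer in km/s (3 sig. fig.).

Δv ≈ 12.8 km/s

Ignition mass of stage 1 = 549,000+75,900 + 112,000+13,100 + 14,300+2,290 + 3,980 = 770,570 kg.
Stage 1: m₀ = 770,570 kg, m_f = 770,570 − 549,000 = 221,570 kg; Δv = 449×9.80665×ln(3.478) = 4403.2×1.2464 ≈ 5488 m/s.
Stage 2: m₀ = 145,670 kg, m_f = 145,670 − 112,000 = 33,670 kg; Δv = 299×9.80665×ln(4.326) = 2932.2×1.4647 ≈ 4295 m/s.
Stage 3: m₀ = 20,570 kg, m_f = 20,570 − 14,300 = 6,270 kg; Δv = 263×9.80665×ln(3.281) = 2579.1×1.1881 ≈ 3064 m/s.
Total Δv = 5488 + 4295 + 3064 = 12847 m/s.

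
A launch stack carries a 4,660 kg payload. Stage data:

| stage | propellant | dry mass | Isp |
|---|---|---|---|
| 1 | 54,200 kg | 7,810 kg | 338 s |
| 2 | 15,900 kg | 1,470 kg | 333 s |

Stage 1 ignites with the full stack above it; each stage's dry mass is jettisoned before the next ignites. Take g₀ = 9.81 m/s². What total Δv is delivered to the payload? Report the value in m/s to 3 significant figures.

Ignition mass of stage 1 = 54,200+7,810 + 15,900+1,470 + 4,660 = 84,040 kg.
Stage 1: m₀ = 84,040 kg, m_f = 84,040 − 54,200 = 29,840 kg; Δv = 338×9.81×ln(2.816) = 3315.8×1.0354 ≈ 3433 m/s.
Stage 2: m₀ = 22,030 kg, m_f = 22,030 − 15,900 = 6,130 kg; Δv = 333×9.81×ln(3.594) = 3266.7×1.2792 ≈ 4179 m/s.
Total Δv = 3433 + 4179 = 7612 m/s.

Δv ≈ 7610 m/s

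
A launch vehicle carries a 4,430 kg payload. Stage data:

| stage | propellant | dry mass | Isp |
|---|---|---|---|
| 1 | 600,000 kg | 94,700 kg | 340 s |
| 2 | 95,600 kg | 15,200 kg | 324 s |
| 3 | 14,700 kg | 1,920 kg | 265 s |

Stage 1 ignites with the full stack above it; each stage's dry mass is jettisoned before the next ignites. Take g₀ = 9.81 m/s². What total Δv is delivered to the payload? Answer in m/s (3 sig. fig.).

Ignition mass of stage 1 = 600,000+94,700 + 95,600+15,200 + 14,700+1,920 + 4,430 = 826,550 kg.
Stage 1: m₀ = 826,550 kg, m_f = 826,550 − 600,000 = 226,550 kg; Δv = 340×9.81×ln(3.648) = 3335.4×1.2943 ≈ 4317 m/s.
Stage 2: m₀ = 131,850 kg, m_f = 131,850 − 95,600 = 36,250 kg; Δv = 324×9.81×ln(3.637) = 3178.4×1.2912 ≈ 4104 m/s.
Stage 3: m₀ = 21,050 kg, m_f = 21,050 − 14,700 = 6,350 kg; Δv = 265×9.81×ln(3.315) = 2599.7×1.1984 ≈ 3116 m/s.
Total Δv = 4317 + 4104 + 3116 = 11537 m/s.

Δv ≈ 11500 m/s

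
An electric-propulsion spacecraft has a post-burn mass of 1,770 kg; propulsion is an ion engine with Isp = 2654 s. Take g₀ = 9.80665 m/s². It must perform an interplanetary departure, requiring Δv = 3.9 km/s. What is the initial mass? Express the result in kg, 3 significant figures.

initial mass ≈ 2060 kg

v_e = Isp · g₀ = 2654 × 9.80665 = 26026.8 m/s.
m₀/m_f = exp(Δv / v_e) = exp(3900 / 26026.8) = exp(0.1498) = 1.1617.
m₀ = m_f × 1.1617 = 1,770 × 1.1617 = 2,056.21 kg.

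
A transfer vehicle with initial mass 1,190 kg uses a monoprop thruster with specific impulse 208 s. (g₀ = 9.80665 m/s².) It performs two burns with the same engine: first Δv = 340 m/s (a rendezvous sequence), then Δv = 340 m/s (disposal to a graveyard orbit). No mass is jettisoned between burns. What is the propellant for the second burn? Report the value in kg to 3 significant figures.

v_e = Isp · g₀ = 208 × 9.80665 = 2039.8 m/s.
After the first burn: m = 1190 × exp(−340/2039.8) = 1190 × 0.84647 = 1,007.3 kg.
After the second burn: m = 1,007.3 × exp(−340/2039.8) = 1,007.3 × 0.84647 = 852.649 kg.
Second-burn propellant = 1,007.3 − 852.649 = 154.651 kg.

propellant for the second burn ≈ 155 kg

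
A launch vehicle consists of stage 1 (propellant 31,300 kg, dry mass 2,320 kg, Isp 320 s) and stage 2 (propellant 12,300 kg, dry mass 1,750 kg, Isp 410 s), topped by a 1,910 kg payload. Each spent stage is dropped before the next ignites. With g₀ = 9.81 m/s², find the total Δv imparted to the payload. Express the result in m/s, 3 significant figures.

Δv ≈ 9060 m/s

Ignition mass of stage 1 = 31,300+2,320 + 12,300+1,750 + 1,910 = 49,580 kg.
Stage 1: m₀ = 49,580 kg, m_f = 49,580 − 31,300 = 18,280 kg; Δv = 320×9.81×ln(2.712) = 3139.2×0.9978 ≈ 3132 m/s.
Stage 2: m₀ = 15,960 kg, m_f = 15,960 − 12,300 = 3,660 kg; Δv = 410×9.81×ln(4.361) = 4022.1×1.4726 ≈ 5923 m/s.
Total Δv = 3132 + 5923 = 9055 m/s.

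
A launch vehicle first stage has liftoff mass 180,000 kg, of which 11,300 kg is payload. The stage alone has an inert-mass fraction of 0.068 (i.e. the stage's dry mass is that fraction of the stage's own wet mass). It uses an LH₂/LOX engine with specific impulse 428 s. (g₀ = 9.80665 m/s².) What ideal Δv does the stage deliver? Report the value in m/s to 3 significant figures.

Δv ≈ 8680 m/s

Stage wet mass = m₀ − payload = 180,000 − 11,300 = 168,700 kg.
Stage dry mass = ε × stage wet mass = 0.068 × 168,700 = 11,471.6 kg.
Burnout mass m_f = stage dry + payload = 11,471.6 + 11,300 = 22,771.6 kg.
v_e = Isp · g₀ = 428 × 9.80665 = 4197.2 m/s.
Rocket equation: Δv = v_e · ln(180,000/22,771.6) = 4197.2 × ln(7.905) = 4197.2 × 2.0674 ≈ 8678 m/s.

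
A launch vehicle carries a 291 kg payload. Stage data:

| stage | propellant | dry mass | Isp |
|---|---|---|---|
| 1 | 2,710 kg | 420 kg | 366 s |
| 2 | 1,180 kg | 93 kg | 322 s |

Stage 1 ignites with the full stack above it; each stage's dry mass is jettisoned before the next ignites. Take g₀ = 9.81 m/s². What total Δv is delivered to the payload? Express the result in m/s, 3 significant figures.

Δv ≈ 7530 m/s

Ignition mass of stage 1 = 2,710+420 + 1,180+93 + 291 = 4,694 kg.
Stage 1: m₀ = 4,694 kg, m_f = 4,694 − 2,710 = 1,984 kg; Δv = 366×9.81×ln(2.366) = 3590.5×0.8612 ≈ 3092 m/s.
Stage 2: m₀ = 1,564 kg, m_f = 1,564 − 1,180 = 384 kg; Δv = 322×9.81×ln(4.073) = 3158.8×1.4044 ≈ 4436 m/s.
Total Δv = 3092 + 4436 = 7528 m/s.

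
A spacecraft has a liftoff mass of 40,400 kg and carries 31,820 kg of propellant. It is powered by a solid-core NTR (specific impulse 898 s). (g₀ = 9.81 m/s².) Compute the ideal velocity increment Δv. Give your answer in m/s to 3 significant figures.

v_e = Isp · g₀ = 898 × 9.81 = 8809.4 m/s.
m_f = m₀ − m_prop = 40,400 − 31,820 = 8,580 kg.
Δv = v_e · ln(m₀/m_f) = 8809.4 × ln(4.709) = 8809.4 × 1.5494 ≈ 13649.2 m/s.

Δv ≈ 13600 m/s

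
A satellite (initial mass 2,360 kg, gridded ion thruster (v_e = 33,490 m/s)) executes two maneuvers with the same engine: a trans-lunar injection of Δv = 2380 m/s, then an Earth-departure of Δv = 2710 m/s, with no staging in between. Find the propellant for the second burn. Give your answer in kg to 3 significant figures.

After the first burn: m = 2360 × exp(−2380/33490.0) = 2360 × 0.93140 = 2,198.1 kg.
After the second burn: m = 2,198.1 × exp(−2710/33490.0) = 2,198.1 × 0.92227 = 2,027.24 kg.
Second-burn propellant = 2,198.1 − 2,027.24 = 170.86 kg.

propellant for the second burn ≈ 171 kg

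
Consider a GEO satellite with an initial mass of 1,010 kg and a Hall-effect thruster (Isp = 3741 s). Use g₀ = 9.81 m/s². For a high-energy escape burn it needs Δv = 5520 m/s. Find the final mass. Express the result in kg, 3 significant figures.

final mass ≈ 869 kg

v_e = Isp · g₀ = 3741 × 9.81 = 36699.2 m/s.
From the ideal rocket equation, m₀/m_f = exp(Δv / v_e) = exp(5520 / 36699.2) = exp(0.1504) = 1.1623.
m_f = m₀ / 1.1623 = 1,010 / 1.1623 = 868.967 kg.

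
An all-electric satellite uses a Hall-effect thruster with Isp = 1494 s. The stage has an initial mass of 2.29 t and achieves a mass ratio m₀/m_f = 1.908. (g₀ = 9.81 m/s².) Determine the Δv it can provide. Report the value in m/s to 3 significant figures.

Δv ≈ 9470 m/s

v_e = Isp · g₀ = 1494 × 9.81 = 14656.1 m/s.
From the ideal rocket equation, Δv = v_e · ln(1.908) = 14656.1 × 0.6461 ≈ 9468.7 m/s.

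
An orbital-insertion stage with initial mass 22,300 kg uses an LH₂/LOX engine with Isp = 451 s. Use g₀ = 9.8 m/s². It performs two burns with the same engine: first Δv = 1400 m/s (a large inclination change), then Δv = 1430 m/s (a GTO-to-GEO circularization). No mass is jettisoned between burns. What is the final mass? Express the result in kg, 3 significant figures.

final mass ≈ 11800 kg

v_e = Isp · g₀ = 451 × 9.8 = 4419.8 m/s.
After the first burn: m = 22300 × exp(−1400/4419.8) = 22300 × 0.72851 = 16,245.8 kg.
After the second burn: m = 16,245.8 × exp(−1430/4419.8) = 16,245.8 × 0.72358 = 11,755.1 kg.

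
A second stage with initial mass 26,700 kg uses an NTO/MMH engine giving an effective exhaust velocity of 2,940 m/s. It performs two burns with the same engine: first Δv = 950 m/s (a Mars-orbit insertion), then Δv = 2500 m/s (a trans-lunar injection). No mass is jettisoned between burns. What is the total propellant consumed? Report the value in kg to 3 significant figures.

After the first burn: m = 26700 × exp(−950/2940.0) = 26700 × 0.72388 = 19,327.6 kg.
After the second burn: m = 19,327.6 × exp(−2500/2940.0) = 19,327.6 × 0.42727 = 8,258.1 kg.
Total propellant = m₀ − m_final = 26700 − 8,258.1 = 18,441.9 kg.

total propellant consumed ≈ 18400 kg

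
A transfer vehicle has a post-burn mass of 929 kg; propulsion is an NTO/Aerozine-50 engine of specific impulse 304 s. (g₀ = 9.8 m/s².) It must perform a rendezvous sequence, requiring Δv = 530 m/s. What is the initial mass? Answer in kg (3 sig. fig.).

v_e = Isp · g₀ = 304 × 9.8 = 2979.2 m/s.
From the ideal rocket equation, m₀/m_f = exp(Δv / v_e) = exp(530 / 2979.2) = exp(0.1779) = 1.1947.
m₀ = m_f × 1.1947 = 929 × 1.1947 = 1,109.88 kg.

initial mass ≈ 1110 kg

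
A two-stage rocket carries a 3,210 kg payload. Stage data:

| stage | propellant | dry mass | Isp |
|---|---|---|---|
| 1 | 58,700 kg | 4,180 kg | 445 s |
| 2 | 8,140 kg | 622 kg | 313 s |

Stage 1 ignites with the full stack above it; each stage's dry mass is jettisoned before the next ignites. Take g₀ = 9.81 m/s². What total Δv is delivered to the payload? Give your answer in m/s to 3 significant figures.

Ignition mass of stage 1 = 58,700+4,180 + 8,140+622 + 3,210 = 74,852 kg.
Stage 1: m₀ = 74,852 kg, m_f = 74,852 − 58,700 = 16,152 kg; Δv = 445×9.81×ln(4.634) = 4365.4×1.5335 ≈ 6694 m/s.
Stage 2: m₀ = 11,972 kg, m_f = 11,972 − 8,140 = 3,832 kg; Δv = 313×9.81×ln(3.124) = 3070.5×1.1392 ≈ 3498 m/s.
Total Δv = 6694 + 3498 = 10192 m/s.

Δv ≈ 10200 m/s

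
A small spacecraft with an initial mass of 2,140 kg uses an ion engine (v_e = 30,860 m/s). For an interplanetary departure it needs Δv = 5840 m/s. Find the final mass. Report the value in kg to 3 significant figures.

Using Δv = v_e ln(m₀/m_f): m₀/m_f = exp(Δv / v_e) = exp(5840 / 30860.0) = exp(0.1892) = 1.2083.
m_f = m₀ / 1.2083 = 2,140 / 1.2083 = 1,771.08 kg.

final mass ≈ 1770 kg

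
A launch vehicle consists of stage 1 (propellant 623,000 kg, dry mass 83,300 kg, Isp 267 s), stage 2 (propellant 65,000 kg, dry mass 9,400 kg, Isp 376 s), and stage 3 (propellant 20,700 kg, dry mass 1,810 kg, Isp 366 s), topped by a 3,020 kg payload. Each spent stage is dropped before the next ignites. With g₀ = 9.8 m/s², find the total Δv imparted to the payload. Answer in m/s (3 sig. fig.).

Δv ≈ 13700 m/s

Ignition mass of stage 1 = 623,000+83,300 + 65,000+9,400 + 20,700+1,810 + 3,020 = 806,230 kg.
Stage 1: m₀ = 806,230 kg, m_f = 806,230 − 623,000 = 183,230 kg; Δv = 267×9.8×ln(4.4) = 2616.6×1.4816 ≈ 3877 m/s.
Stage 2: m₀ = 99,930 kg, m_f = 99,930 − 65,000 = 34,930 kg; Δv = 376×9.8×ln(2.861) = 3684.8×1.0511 ≈ 3873 m/s.
Stage 3: m₀ = 25,530 kg, m_f = 25,530 − 20,700 = 4,830 kg; Δv = 366×9.8×ln(5.286) = 3586.8×1.6650 ≈ 5972 m/s.
Total Δv = 3877 + 3873 + 5972 = 13722 m/s.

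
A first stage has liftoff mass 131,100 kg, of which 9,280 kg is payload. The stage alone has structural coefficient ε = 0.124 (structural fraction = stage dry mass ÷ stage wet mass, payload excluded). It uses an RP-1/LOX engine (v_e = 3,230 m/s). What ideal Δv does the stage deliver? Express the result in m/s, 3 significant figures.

Stage wet mass = m₀ − payload = 131,100 − 9,280 = 121,820 kg.
Stage dry mass = ε × stage wet mass = 0.124 × 121,820 = 15,105.7 kg.
Burnout mass m_f = stage dry + payload = 15,105.7 + 9,280 = 24,385.7 kg.
From the ideal rocket equation, Δv = v_e · ln(131,100/24,385.7) = 3230.0 × ln(5.376) = 3230.0 × 1.6820 ≈ 5433 m/s.

Δv ≈ 5430 m/s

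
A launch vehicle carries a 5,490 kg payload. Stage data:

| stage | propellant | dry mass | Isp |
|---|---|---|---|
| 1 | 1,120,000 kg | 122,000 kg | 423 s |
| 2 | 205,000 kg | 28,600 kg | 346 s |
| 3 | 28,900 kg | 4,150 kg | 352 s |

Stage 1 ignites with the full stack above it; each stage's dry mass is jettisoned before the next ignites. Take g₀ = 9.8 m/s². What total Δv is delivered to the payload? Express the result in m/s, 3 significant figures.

Δv ≈ 15100 m/s

Ignition mass of stage 1 = 1,120,000+122,000 + 205,000+28,600 + 28,900+4,150 + 5,490 = 1,514,140 kg.
Stage 1: m₀ = 1,514,140 kg, m_f = 1,514,140 − 1,120,000 = 394,140 kg; Δv = 423×9.8×ln(3.842) = 4145.4×1.3459 ≈ 5579 m/s.
Stage 2: m₀ = 272,140 kg, m_f = 272,140 − 205,000 = 67,140 kg; Δv = 346×9.8×ln(4.053) = 3390.8×1.3995 ≈ 4746 m/s.
Stage 3: m₀ = 38,540 kg, m_f = 38,540 − 28,900 = 9,640 kg; Δv = 352×9.8×ln(3.998) = 3449.6×1.3858 ≈ 4780 m/s.
Total Δv = 5579 + 4746 + 4780 = 15105 m/s.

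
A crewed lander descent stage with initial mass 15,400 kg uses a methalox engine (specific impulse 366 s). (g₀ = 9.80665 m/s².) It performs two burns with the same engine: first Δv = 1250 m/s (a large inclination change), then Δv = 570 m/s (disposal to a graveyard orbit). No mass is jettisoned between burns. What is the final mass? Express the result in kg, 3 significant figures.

final mass ≈ 9270 kg

v_e = Isp · g₀ = 366 × 9.80665 = 3589.2 m/s.
After the first burn: m = 15400 × exp(−1250/3589.2) = 15400 × 0.70591 = 10,871 kg.
After the second burn: m = 10,871 × exp(−570/3589.2) = 10,871 × 0.85316 = 9,274.7 kg.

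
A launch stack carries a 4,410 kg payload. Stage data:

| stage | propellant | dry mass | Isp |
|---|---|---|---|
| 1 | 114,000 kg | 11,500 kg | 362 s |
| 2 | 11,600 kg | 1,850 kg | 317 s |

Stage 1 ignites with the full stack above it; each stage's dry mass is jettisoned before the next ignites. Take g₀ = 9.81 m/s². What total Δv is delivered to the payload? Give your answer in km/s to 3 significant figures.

Ignition mass of stage 1 = 114,000+11,500 + 11,600+1,850 + 4,410 = 143,360 kg.
Stage 1: m₀ = 143,360 kg, m_f = 143,360 − 114,000 = 29,360 kg; Δv = 362×9.81×ln(4.883) = 3551.2×1.5857 ≈ 5631 m/s.
Stage 2: m₀ = 17,860 kg, m_f = 17,860 − 11,600 = 6,260 kg; Δv = 317×9.81×ln(2.853) = 3109.8×1.0484 ≈ 3260 m/s.
Total Δv = 5631 + 3260 = 8891 m/s.

Δv ≈ 8.89 km/s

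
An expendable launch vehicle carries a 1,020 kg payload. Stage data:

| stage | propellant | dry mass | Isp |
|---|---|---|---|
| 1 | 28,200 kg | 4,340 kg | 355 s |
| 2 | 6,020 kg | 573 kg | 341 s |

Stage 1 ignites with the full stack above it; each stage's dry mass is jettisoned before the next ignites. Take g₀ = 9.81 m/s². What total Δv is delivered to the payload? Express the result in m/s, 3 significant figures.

Ignition mass of stage 1 = 28,200+4,340 + 6,020+573 + 1,020 = 40,153 kg.
Stage 1: m₀ = 40,153 kg, m_f = 40,153 − 28,200 = 11,953 kg; Δv = 355×9.81×ln(3.359) = 3482.6×1.2117 ≈ 4220 m/s.
Stage 2: m₀ = 7,613 kg, m_f = 7,613 − 6,020 = 1,593 kg; Δv = 341×9.81×ln(4.779) = 3345.2×1.5642 ≈ 5233 m/s.
Total Δv = 4220 + 5233 = 9453 m/s.

Δv ≈ 9450 m/s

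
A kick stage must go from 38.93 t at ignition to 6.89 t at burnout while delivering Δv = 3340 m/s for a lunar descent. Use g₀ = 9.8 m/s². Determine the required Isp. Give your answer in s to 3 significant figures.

ln(m₀/m_f) = ln(38930/6890) = ln(5.65) = 1.7317.
v_e = Δv / ln(m₀/m_f) = 3340 / 1.7317 = 1928.7 m/s.
Isp = v_e / g₀ = 1928.7 / 9.8 = 196.8 s.

Isp ≈ 197 s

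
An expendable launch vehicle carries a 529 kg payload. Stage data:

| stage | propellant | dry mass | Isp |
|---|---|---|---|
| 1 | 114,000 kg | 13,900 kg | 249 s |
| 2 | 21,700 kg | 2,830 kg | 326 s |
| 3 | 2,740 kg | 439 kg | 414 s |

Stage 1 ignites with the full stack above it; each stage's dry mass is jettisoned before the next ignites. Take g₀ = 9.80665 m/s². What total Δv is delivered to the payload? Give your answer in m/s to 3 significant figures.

Δv ≈ 13300 m/s

Ignition mass of stage 1 = 114,000+13,900 + 21,700+2,830 + 2,740+439 + 529 = 156,138 kg.
Stage 1: m₀ = 156,138 kg, m_f = 156,138 − 114,000 = 42,138 kg; Δv = 249×9.80665×ln(3.705) = 2441.9×1.3098 ≈ 3198 m/s.
Stage 2: m₀ = 28,238 kg, m_f = 28,238 − 21,700 = 6,538 kg; Δv = 326×9.80665×ln(4.319) = 3197.0×1.4630 ≈ 4677 m/s.
Stage 3: m₀ = 3,708 kg, m_f = 3,708 − 2,740 = 968 kg; Δv = 414×9.80665×ln(3.831) = 4060.0×1.3430 ≈ 5453 m/s.
Total Δv = 3198 + 4677 + 5453 = 13328 m/s.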